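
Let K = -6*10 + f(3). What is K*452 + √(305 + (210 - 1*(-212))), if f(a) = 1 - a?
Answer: -28024 + √727 ≈ -27997.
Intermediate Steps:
K = -62 (K = -6*10 + (1 - 1*3) = -60 + (1 - 3) = -60 - 2 = -62)
K*452 + √(305 + (210 - 1*(-212))) = -62*452 + √(305 + (210 - 1*(-212))) = -28024 + √(305 + (210 + 212)) = -28024 + √(305 + 422) = -28024 + √727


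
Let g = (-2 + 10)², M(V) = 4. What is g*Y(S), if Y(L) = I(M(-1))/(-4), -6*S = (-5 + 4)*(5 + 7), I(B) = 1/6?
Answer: -8/3 ≈ -2.6667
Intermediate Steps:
g = 64 (g = 8² = 64)
I(B) = ⅙
S = 2 (S = -(-5 + 4)*(5 + 7)/6 = -(-1)*12/6 = -⅙*(-12) = 2)
Y(L) = -1/24 (Y(L) = (⅙)/(-4) = (⅙)*(-¼) = -1/24)
g*Y(S) = 64*(-1/24) = -8/3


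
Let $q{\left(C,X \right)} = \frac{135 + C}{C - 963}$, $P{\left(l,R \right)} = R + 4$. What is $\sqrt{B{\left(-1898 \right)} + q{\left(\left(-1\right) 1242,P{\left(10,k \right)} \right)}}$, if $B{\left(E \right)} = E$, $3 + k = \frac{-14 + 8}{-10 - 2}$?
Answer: $\frac{i \sqrt{2324435}}{35} \approx 43.56 i$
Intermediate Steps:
$k = - \frac{5}{2}$ ($k = -3 + \frac{-14 + 8}{-10 - 2} = -3 - \frac{6}{-12} = -3 - - \frac{1}{2} = -3 + \frac{1}{2} = - \frac{5}{2} \approx -2.5$)
$P{\left(l,R \right)} = 4 + R$
$q{\left(C,X \right)} = \frac{135 + C}{-963 + C}$
$\sqrt{B{\left(-1898 \right)} + q{\left(\left(-1\right) 1242,P{\left(10,k \right)} \right)}} = \sqrt{-1898 + \frac{135 - 1242}{-963 - 1242}} = \sqrt{-1898 + \frac{1}{-2205} \left(-1107\right)} = \sqrt{-1898 - - \frac{123}{245}} = \sqrt{-1898 + \frac{123}{245}} = \sqrt{- \frac{464887}{245}} = \frac{i \sqrt{2324435}}{35}$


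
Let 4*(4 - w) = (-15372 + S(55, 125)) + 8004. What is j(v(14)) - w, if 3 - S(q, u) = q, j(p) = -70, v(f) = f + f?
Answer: -1929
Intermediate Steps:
v(f) = 2*f
S(q, u) = 3 - q
w = 1859 (w = 4 - ((-15372 + (3 - 1*55)) + 8004)/4 = 4 - ((-15372 + (3 - 55)) + 8004)/4 = 4 - ((-15372 - 52) + 8004)/4 = 4 - (-15424 + 8004)/4 = 4 - ¼*(-7420) = 4 + 1855 = 1859)
j(v(14)) - w = -70 - 1*1859 = -70 - 1859 = -1929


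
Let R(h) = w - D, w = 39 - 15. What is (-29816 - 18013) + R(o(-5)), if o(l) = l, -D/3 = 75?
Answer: -47580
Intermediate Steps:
w = 24
D = -225 (D = -3*75 = -225)
R(h) = 249 (R(h) = 24 - 1*(-225) = 24 + 225 = 249)
(-29816 - 18013) + R(o(-5)) = (-29816 - 18013) + 249 = -47829 + 249 = -47580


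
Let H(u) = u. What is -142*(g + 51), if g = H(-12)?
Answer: -5538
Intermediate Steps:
g = -12
-142*(g + 51) = -142*(-12 + 51) = -142*39 = -5538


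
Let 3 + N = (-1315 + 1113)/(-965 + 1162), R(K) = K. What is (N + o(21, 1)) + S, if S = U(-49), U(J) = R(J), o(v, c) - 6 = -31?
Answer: -15371/197 ≈ -78.025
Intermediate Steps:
o(v, c) = -25 (o(v, c) = 6 - 31 = -25)
U(J) = J
S = -49
N = -793/197 (N = -3 + (-1315 + 1113)/(-965 + 1162) = -3 - 202/197 = -793/197 ≈ -4.0254)
(N + o(21, 1)) + S = (-793/197 - 25) - 49 = -5718/197 - 49 = -15371/197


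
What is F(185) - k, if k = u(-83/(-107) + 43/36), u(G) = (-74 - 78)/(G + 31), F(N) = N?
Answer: 24080689/127001 ≈ 189.61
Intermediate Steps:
u(G) = -152/(31 + G)
k = -585504/127001 (k = -152/(31 + (-83/(-107) + 43/36)) = -152/(31 + (-83*(-1/107) + 43*(1/36))) = -152/(31 + (83/107 + 43/36)) = -152/(31 + 7589/3852) = -152/127001/3852 = -152*3852/127001 = -585504/127001 ≈ -4.6102)
F(185) - k = 185 - 1*(-585504/127001) = 185 + 585504/127001 = 24080689/127001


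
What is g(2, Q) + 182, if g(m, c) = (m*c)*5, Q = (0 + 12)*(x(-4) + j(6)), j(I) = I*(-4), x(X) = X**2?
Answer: -778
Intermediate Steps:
j(I) = -4*I
Q = -96 (Q = (0 + 12)*((-4)**2 - 4*6) = 12*(16 - 24) = 12*(-8) = -96)
g(m, c) = 5*c*m (g(m, c) = (c*m)*5 = 5*c*m)
g(2, Q) + 182 = 5*(-96)*2 + 182 = -960 + 182 = -778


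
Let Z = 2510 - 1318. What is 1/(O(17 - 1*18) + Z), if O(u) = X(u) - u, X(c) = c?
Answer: 1/1192 ≈ 0.00083893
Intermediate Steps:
O(u) = 0 (O(u) = u - u = 0)
Z = 1192
1/(O(17 - 1*18) + Z) = 1/(0 + 1192) = 1/1192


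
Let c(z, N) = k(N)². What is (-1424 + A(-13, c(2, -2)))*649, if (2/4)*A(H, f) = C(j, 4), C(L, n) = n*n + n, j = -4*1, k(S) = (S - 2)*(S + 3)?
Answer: -898216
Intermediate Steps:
k(S) = (-2 + S)*(3 + S)
j = -4
c(z, N) = (-6 + N + N²)²
C(L, n) = n + n² (C(L, n) = n² + n = n + n²)
A(H, f) = 40 (A(H, f) = 2*(4*(1 + 4)) = 2*(4*5) = 2*20 = 40)
(-1424 + A(-13, c(2, -2)))*649 = (-1424 + 40)*649 = -1384*649 = -898216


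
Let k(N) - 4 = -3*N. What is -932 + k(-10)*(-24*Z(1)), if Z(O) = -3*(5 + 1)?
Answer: 13756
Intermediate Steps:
Z(O) = -18 (Z(O) = -3*6 = -18)
k(N) = 4 - 3*N
-932 + k(-10)*(-24*Z(1)) = -932 + (4 - 3*(-10))*(-24*(-18)) = -932 + (4 + 30)*432 = -932 + 34*432 = -932 + 14688 = 13756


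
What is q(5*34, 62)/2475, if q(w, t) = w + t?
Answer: 232/2475 ≈ 0.093737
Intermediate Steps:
q(w, t) = t + w
q(5*34, 62)/2475 = (62 + 5*34)/2475 = (62 + 170)*(1/2475) = 232*(1/2475) = 232/2475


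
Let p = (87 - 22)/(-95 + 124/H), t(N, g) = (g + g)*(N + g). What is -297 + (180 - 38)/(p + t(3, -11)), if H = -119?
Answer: -593496475/2003769 ≈ -296.19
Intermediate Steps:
t(N, g) = 2*g*(N + g) (t(N, g) = (2*g)*(N + g) = 2*g*(N + g))
p = -7735/11429 (p = (87 - 22)/(-95 + 124/(-119)) = 65/(-95 + 124*(-1/119)) = 65/(-95 - 124/119) = 65/(-11429/119) = 65*(-119/11429) = -7735/11429 ≈ -0.67679)
-297 + (180 - 38)/(p + t(3, -11)) = -297 + (180 - 38)/(-7735/11429 + 2*(-11)*(3 - 11)) = -297 + 142/(-7735/11429 + 2*(-11)*(-8)) = -297 + 142/(-7735/11429 + 176) = -297 + 142/(2003769/11429) = -297 + 142*(11429/2003769) = -297 + 1622918/2003769 = -593496475/2003769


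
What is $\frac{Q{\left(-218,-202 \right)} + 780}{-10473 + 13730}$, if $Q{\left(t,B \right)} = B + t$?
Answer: $\frac{360}{3257} \approx 0.11053$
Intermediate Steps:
$\frac{Q{\left(-218,-202 \right)} + 780}{-10473 + 13730} = \frac{\left(-202 - 218\right) + 780}{-10473 + 13730} = \frac{-420 + 780}{3257} = 360 \cdot \frac{1}{3257} = \frac{360}{3257}$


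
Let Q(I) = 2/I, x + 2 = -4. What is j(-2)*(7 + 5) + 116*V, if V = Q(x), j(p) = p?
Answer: -188/3 ≈ -62.667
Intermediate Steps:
x = -6 (x = -2 - 4 = -6)
V = -⅓ (V = 2/(-6) = 2*(-⅙) = -⅓ ≈ -0.33333)
j(-2)*(7 + 5) + 116*V = -2*(7 + 5) + 116*(-⅓) = -2*12 - 116/3 = -24 - 116/3 = -188/3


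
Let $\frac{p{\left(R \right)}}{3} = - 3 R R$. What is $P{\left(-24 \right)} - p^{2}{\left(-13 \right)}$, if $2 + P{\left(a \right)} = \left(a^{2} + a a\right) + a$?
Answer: $-2312315$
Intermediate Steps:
$p{\left(R \right)} = - 9 R^{2}$ ($p{\left(R \right)} = 3 - 3 R R = 3 \left(- 3 R^{2}\right) = - 9 R^{2}$)
$P{\left(a \right)} = -2 + a + 2 a^{2}$ ($P{\left(a \right)} = -2 + \left(\left(a^{2} + a a\right) + a\right) = -2 + \left(\left(a^{2} + a^{2}\right) + a\right) = -2 + \left(2 a^{2} + a\right) = -2 + \left(a + 2 a^{2}\right) = -2 + a + 2 a^{2}$)
$P{\left(-24 \right)} - p^{2}{\left(-13 \right)} = \left(-2 - 24 + 2 \left(-24\right)^{2}\right) - \left(- 9 \left(-13\right)^{2}\right)^{2} = \left(-2 - 24 + 2 \cdot 576\right) - \left(\left(-9\right) 169\right)^{2} = \left(-2 - 24 + 1152\right) - \left(-1521\right)^{2} = 1126 - 2313441 = -2312315$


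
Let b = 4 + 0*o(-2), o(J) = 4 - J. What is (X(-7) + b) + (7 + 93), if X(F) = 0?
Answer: 104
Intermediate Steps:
b = 4 (b = 4 + 0*(4 - 1*(-2)) = 4 + 0*(4 + 2) = 4 + 0*6 = 4 + 0 = 4)
(X(-7) + b) + (7 + 93) = (0 + 4) + (7 + 93) = 4 + 100 = 104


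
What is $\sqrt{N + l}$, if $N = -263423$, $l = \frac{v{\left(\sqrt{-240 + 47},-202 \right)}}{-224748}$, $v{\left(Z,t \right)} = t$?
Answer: $\frac{i \sqrt{369609274717086}}{37458} \approx 513.25 i$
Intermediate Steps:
$l = \frac{101}{112374}$ ($l = - \frac{202}{-224748} = \left(-202\right) \left(- \frac{1}{224748}\right) = \frac{101}{112374} \approx 0.00089878$)
$\sqrt{N + l} = \sqrt{-263423 + \frac{101}{112374}} = \sqrt{- \frac{29601896101}{112374}} = \frac{i \sqrt{369609274717086}}{37458}$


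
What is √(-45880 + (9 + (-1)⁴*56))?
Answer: 7*I*√935 ≈ 214.04*I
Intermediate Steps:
√(-45880 + (9 + (-1)⁴*56)) = √(-45880 + (9 + 1*56)) = √(-45880 + (9 + 56)) = √(-45880 + 65) = √(-45815) = 7*I*√935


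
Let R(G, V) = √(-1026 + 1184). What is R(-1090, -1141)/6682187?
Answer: √158/6682187 ≈ 1.8811e-6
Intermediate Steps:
R(G, V) = √158
R(-1090, -1141)/6682187 = √158/6682187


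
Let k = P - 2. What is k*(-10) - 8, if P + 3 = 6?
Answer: -18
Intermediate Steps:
P = 3 (P = -3 + 6 = 3)
k = 1 (k = 3 - 2 = 1)
k*(-10) - 8 = 1*(-10) - 8 = -10 - 8 = -18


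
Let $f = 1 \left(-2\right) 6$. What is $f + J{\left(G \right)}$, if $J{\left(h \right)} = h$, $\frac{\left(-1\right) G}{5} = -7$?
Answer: $23$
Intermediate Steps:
$G = 35$ ($G = \left(-5\right) \left(-7\right) = 35$)
$f = -12$ ($f = \left(-2\right) 6 = -12$)
$f + J{\left(G \right)} = -12 + 35 = 23$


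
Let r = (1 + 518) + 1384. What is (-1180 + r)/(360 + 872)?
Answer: 723/1232 ≈ 0.58685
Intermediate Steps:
r = 1903 (r = 519 + 1384 = 1903)
(-1180 + r)/(360 + 872) = (-1180 + 1903)/(360 + 872) = 723/1232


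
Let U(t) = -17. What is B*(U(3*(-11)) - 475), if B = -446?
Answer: 219432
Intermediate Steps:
B*(U(3*(-11)) - 475) = -446*(-17 - 475) = -446*(-492) = 219432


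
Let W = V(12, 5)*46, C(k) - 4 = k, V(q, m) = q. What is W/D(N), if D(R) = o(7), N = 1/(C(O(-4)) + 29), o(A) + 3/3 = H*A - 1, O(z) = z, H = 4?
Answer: 276/13 ≈ 21.231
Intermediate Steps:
C(k) = 4 + k
o(A) = -2 + 4*A (o(A) = -1 + (4*A - 1) = -1 + (-1 + 4*A) = -2 + 4*A)
N = 1/29 (N = 1/((4 - 4) + 29) = 1/(0 + 29) = 1/29 ≈ 0.034483)
W = 552 (W = 12*46 = 552)
D(R) = 26 (D(R) = -2 + 4*7 = -2 + 28 = 26)
W/D(N) = 552/26 = 552*(1/26) = 276/13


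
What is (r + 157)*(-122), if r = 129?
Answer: -34892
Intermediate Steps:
(r + 157)*(-122) = (129 + 157)*(-122) = 286*(-122) = -34892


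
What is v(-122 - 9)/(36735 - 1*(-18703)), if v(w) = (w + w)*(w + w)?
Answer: 34322/27719 ≈ 1.2382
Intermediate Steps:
v(w) = 4*w² (v(w) = (2*w)*(2*w) = 4*w²)
v(-122 - 9)/(36735 - 1*(-18703)) = (4*(-122 - 9)²)/(36735 - 1*(-18703)) = (4*(-131)²)/(36735 + 18703) = (4*17161)/55438 = 68644*(1/55438) = 34322/27719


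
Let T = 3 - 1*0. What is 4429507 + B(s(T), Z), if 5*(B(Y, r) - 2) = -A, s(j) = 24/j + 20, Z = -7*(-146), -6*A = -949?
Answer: 132884321/30 ≈ 4.4295e+6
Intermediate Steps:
A = 949/6 (A = -⅙*(-949) = 949/6 ≈ 158.17)
T = 3 (T = 3 + 0 = 3)
Z = 1022
s(j) = 20 + 24/j
B(Y, r) = -889/30 (B(Y, r) = 2 + (-1*949/6)/5 = 2 + (⅕)*(-949/6) = 2 - 949/30 = -889/30)
4429507 + B(s(T), Z) = 4429507 - 889/30 = 132884321/30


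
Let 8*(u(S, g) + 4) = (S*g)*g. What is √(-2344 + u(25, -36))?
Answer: √1702 ≈ 41.255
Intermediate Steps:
u(S, g) = -4 + S*g²/8 (u(S, g) = -4 + ((S*g)*g)/8 = -4 + (S*g²)/8 = -4 + S*g²/8)
√(-2344 + u(25, -36)) = √(-2344 + (-4 + (⅛)*25*(-36)²)) = √(-2344 + (-4 + (⅛)*25*1296)) = √(-2344 + (-4 + 4050)) = √(-2344 + 4046) = √1702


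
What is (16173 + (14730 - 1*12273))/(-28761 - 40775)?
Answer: -9315/34768 ≈ -0.26792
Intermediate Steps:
(16173 + (14730 - 1*12273))/(-28761 - 40775) = (16173 + (14730 - 12273))/(-69536) = (16173 + 2457)*(-1/69536) = 18630*(-1/69536) = -9315/34768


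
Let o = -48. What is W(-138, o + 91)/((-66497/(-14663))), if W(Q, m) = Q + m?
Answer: -1392985/66497 ≈ -20.948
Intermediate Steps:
W(-138, o + 91)/((-66497/(-14663))) = (-138 + (-48 + 91))/((-66497/(-14663))) = (-138 + 43)/((-66497*(-1/14663))) = -95/66497/14663 = -95*14663/66497 = -1392985/66497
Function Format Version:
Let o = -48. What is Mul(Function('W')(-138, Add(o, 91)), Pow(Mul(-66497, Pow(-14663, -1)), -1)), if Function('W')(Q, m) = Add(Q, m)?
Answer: Rational(-1392985, 66497) ≈ -20.948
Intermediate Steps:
Mul(Function('W')(-138, Add(o, 91)), Pow(Mul(-66497, Pow(-14663, -1)), -1)) = Mul(Add(-138, Add(-48, 91)), Pow(Mul(-66497, Pow(-14663, -1)), -1)) = Mul(Add(-138, 43), Pow(Mul(-66497, Rational(-1, 14663)), -1)) = Mul(-95, Pow(Rational(66497, 14663), -1)) = Mul(-95, Rational(14663, 66497)) = Rational(-1392985, 66497)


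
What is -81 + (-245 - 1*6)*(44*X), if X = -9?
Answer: 99315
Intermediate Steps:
-81 + (-245 - 1*6)*(44*X) = -81 + (-245 - 1*6)*(44*(-9)) = -81 + (-245 - 6)*(-396) = -81 - 251*(-396) = -81 + 99396 = 99315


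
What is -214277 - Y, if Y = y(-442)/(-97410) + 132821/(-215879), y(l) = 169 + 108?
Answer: -4505969477796937/21028773390 ≈ -2.1428e+5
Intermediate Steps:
y(l) = 277
Y = -12997892093/21028773390 (Y = 277/(-97410) + 132821/(-215879) = 277*(-1/97410) + 132821*(-1/215879) = -277/97410 - 132821/215879 = -12997892093/21028773390 ≈ -0.61810)
-214277 - Y = -214277 - 1*(-12997892093/21028773390) = -214277 + 12997892093/21028773390 = -4505969477796937/21028773390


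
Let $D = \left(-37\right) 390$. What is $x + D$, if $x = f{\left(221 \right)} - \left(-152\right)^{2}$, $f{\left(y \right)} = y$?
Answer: $-37313$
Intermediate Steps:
$D = -14430$
$x = -22883$ ($x = 221 - \left(-152\right)^{2} = 221 - 23104 = -22883$)
$x + D = -22883 - 14430 = -37313$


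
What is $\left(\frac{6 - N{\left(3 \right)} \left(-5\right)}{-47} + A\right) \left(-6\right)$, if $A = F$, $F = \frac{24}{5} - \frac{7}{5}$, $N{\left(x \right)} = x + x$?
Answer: $- \frac{3714}{235} \approx -15.804$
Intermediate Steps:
$N{\left(x \right)} = 2 x$
$F = \frac{17}{5}$ ($F = 24 \cdot \frac{1}{5} - \frac{7}{5} = \frac{24}{5} - \frac{7}{5} = \frac{17}{5} \approx 3.4$)
$A = \frac{17}{5} \approx 3.4$
$\left(\frac{6 - N{\left(3 \right)} \left(-5\right)}{-47} + A\right) \left(-6\right) = \left(\frac{6 - 2 \cdot 3 \left(-5\right)}{-47} + \frac{17}{5}\right) \left(-6\right) = \left(\left(6 - 6 \left(-5\right)\right) \left(- \frac{1}{47}\right) + \frac{17}{5}\right) \left(-6\right) = \left(\left(6 - -30\right) \left(- \frac{1}{47}\right) + \frac{17}{5}\right) \left(-6\right) = \left(\left(6 + 30\right) \left(- \frac{1}{47}\right) + \frac{17}{5}\right) \left(-6\right) = \left(36 \left(- \frac{1}{47}\right) + \frac{17}{5}\right) \left(-6\right) = \left(- \frac{36}{47} + \frac{17}{5}\right) \left(-6\right) = \frac{619}{235} \left(-6\right) = - \frac{3714}{235}$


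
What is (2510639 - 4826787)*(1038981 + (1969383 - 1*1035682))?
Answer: -4569023468936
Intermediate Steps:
(2510639 - 4826787)*(1038981 + (1969383 - 1*1035682)) = -2316148*(1038981 + (1969383 - 1035682)) = -2316148*(1038981 + 933701) = -2316148*1972682 = -4569023468936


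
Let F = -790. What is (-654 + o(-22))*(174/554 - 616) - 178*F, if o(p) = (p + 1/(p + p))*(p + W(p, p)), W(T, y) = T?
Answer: -14769935/277 ≈ -53321.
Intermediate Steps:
o(p) = 2*p*(p + 1/(2*p)) (o(p) = (p + 1/(p + p))*(p + p) = (p + 1/(2*p))*(2*p) = 2*p*(p + 1/(2*p)))
(-654 + o(-22))*(174/554 - 616) - 178*F = (-654 + (1 + 2*(-22)²))*(174/554 - 616) - 178*(-790) = (-654 + (1 + 2*484))*(174*(1/554) - 616) + 140620 = (-654 + (1 + 968))*(87/277 - 616) + 140620 = (-654 + 969)*(-170545/277) + 140620 = 315*(-170545/277) + 140620 = -53721675/277 + 140620 = -14769935/277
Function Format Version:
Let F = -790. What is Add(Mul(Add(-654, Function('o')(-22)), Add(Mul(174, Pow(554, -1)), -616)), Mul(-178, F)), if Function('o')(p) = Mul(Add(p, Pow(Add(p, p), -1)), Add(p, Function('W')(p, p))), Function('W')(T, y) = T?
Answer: Rational(-14769935, 277) ≈ -53321.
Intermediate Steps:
Function('o')(p) = Mul(2, p, Add(p, Mul(Rational(1, 2), Pow(p, -1)))) (Function('o')(p) = Mul(Add(p, Pow(Add(p, p), -1)), Add(p, p)) = Mul(Add(p, Pow(Mul(2, p), -1)), Mul(2, p)) = Mul(Add(p, Mul(Rational(1, 2), Pow(p, -1))), Mul(2, p)) = Mul(2, p, Add(p, Mul(Rational(1, 2), Pow(p, -1)))))
Add(Mul(Add(-654, Function('o')(-22)), Add(Mul(174, Pow(554, -1)), -616)), Mul(-178, F)) = Add(Mul(Add(-654, Add(1, Mul(2, Pow(-22, 2)))), Add(Mul(174, Pow(554, -1)), -616)), Mul(-178, -790)) = Add(Mul(Add(-654, Add(1, Mul(2, 484))), Add(Mul(174, Rational(1, 554)), -616)), 140620) = Add(Mul(Add(-654, Add(1, 968)), Add(Rational(87, 277), -616)), 140620) = Add(Mul(Add(-654, 969), Rational(-170545, 277)), 140620) = Add(Mul(315, Rational(-170545, 277)), 140620) = Add(Rational(-53721675, 277), 140620) = Rational(-14769935, 277)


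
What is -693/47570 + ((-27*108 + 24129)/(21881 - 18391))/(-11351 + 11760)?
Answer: 995364/3395094685 ≈ 0.00029318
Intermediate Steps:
-693/47570 + ((-27*108 + 24129)/(21881 - 18391))/(-11351 + 11760) = -693*1/47570 + ((-2916 + 24129)/3490)/409 = -693/47570 + (21213*(1/3490))*(1/409) = -693/47570 + (21213/3490)*(1/409) = -693/47570 + 21213/1427410 = 995364/3395094685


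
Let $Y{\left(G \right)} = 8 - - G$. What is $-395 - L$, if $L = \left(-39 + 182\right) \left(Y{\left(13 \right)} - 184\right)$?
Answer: $22914$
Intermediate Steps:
$Y{\left(G \right)} = 8 + G$
$L = -23309$ ($L = \left(-39 + 182\right) \left(\left(8 + 13\right) - 184\right) = 143 \left(21 - 184\right) = 143 \left(-163\right) = -23309$)
$-395 - L = -395 - -23309 = -395 + 23309 = 22914$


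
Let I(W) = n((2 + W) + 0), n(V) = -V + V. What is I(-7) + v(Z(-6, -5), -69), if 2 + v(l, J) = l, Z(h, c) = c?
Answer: -7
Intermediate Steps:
v(l, J) = -2 + l
n(V) = 0
I(W) = 0
I(-7) + v(Z(-6, -5), -69) = 0 + (-2 - 5) = 0 - 7 = -7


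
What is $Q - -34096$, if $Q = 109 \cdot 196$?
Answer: $55460$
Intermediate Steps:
$Q = 21364$
$Q - -34096 = 21364 - -34096 = 21364 + 34096 = 55460$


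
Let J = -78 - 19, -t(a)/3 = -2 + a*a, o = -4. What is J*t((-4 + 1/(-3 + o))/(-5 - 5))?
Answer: -2607069/4900 ≈ -532.05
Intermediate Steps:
t(a) = 6 - 3*a² (t(a) = -3*(-2 + a*a) = -3*(-2 + a²) = 6 - 3*a²)
J = -97
J*t((-4 + 1/(-3 + o))/(-5 - 5)) = -97*(6 - 3*(-4 + 1/(-3 - 4))²/(-5 - 5)²) = -97*(6 - 3*(-4 + 1/(-7))²/100) = -97*(6 - 3*(-4 - ⅐)²/100) = -97*(6 - 3*(-29/7*(-⅒))²) = -97*(6 - 3*(29/70)²) = -97*(6 - 3*841/4900) = -97*(6 - 2523/4900) = -97*26877/4900 = -2607069/4900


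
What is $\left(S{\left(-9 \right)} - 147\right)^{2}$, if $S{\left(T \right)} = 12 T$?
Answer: $65025$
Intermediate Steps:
$\left(S{\left(-9 \right)} - 147\right)^{2} = \left(12 \left(-9\right) - 147\right)^{2} = \left(-108 - 147\right)^{2} = \left(-255\right)^{2} = 65025$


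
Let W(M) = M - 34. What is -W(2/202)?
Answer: 3433/101 ≈ 33.990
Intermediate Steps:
W(M) = -34 + M
-W(2/202) = -(-34 + 2/202) = -(-34 + 2*(1/202)) = -(-34 + 1/101) = -1*(-3433/101) = 3433/101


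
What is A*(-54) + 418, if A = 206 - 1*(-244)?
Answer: -23882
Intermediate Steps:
A = 450 (A = 206 + 244 = 450)
A*(-54) + 418 = 450*(-54) + 418 = -24300 + 418 = -23882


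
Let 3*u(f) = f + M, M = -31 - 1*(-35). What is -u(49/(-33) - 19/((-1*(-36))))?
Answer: -787/1188 ≈ -0.66246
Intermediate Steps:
M = 4 (M = -31 + 35 = 4)
u(f) = 4/3 + f/3 (u(f) = (f + 4)/3 = (4 + f)/3 = 4/3 + f/3)
-u(49/(-33) - 19/((-1*(-36)))) = -(4/3 + (49/(-33) - 19/((-1*(-36))))/3) = -(4/3 + (49*(-1/33) - 19/36)/3) = -(4/3 + (-49/33 - 19*1/36)/3) = -(4/3 + (-49/33 - 19/36)/3) = -(4/3 + (⅓)*(-797/396)) = -(4/3 - 797/1188) = -1*787/1188 = -787/1188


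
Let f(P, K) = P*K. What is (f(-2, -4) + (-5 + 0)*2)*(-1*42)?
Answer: 84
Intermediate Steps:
f(P, K) = K*P
(f(-2, -4) + (-5 + 0)*2)*(-1*42) = (-4*(-2) + (-5 + 0)*2)*(-1*42) = (8 - 5*2)*(-42) = (8 - 10)*(-42) = -2*(-42) = 84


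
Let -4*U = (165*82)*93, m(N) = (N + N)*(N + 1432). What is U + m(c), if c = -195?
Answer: -1594005/2 ≈ -7.9700e+5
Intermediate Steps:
m(N) = 2*N*(1432 + N) (m(N) = (2*N)*(1432 + N) = 2*N*(1432 + N))
U = -629145/2 (U = -165*82*93/4 = -6765*93/2 = -1/4*1258290 = -629145/2 ≈ -3.1457e+5)
U + m(c) = -629145/2 + 2*(-195)*(1432 - 195) = -629145/2 + 2*(-195)*1237 = -629145/2 - 482430 = -1594005/2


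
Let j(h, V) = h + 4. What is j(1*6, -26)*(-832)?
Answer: -8320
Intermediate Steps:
j(h, V) = 4 + h
j(1*6, -26)*(-832) = (4 + 1*6)*(-832) = (4 + 6)*(-832) = 10*(-832) = -8320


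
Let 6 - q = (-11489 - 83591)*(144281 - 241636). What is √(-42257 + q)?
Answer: 7*I*√188909299 ≈ 96211.0*I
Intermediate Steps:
q = -9256513394 (q = 6 - (-11489 - 83591)*(144281 - 241636) = 6 - (-95080)*(-97355) = 6 - 1*9256513400 = 6 - 9256513400 = -9256513394)
√(-42257 + q) = √(-42257 - 9256513394) = √(-9256555651) = 7*I*√188909299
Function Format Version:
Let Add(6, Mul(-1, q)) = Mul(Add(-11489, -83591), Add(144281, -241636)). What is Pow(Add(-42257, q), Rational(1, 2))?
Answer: Mul(7, I, Pow(188909299, Rational(1, 2))) ≈ Mul(96211., I)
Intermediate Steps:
q = -9256513394 (q = Add(6, Mul(-1, Mul(Add(-11489, -83591), Add(144281, -241636)))) = Add(6, Mul(-1, Mul(-95080, -97355))) = Add(6, Mul(-1, 9256513400)) = Add(6, -9256513400) = -9256513394)
Pow(Add(-42257, q), Rational(1, 2)) = Pow(Add(-42257, -9256513394), Rational(1, 2)) = Pow(-9256555651, Rational(1, 2)) = Mul(7, I, Pow(188909299, Rational(1, 2)))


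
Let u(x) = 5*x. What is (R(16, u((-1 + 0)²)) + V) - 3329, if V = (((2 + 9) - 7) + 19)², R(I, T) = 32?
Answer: -2768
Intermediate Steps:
V = 529 (V = ((11 - 7) + 19)² = (4 + 19)² = 23² = 529)
(R(16, u((-1 + 0)²)) + V) - 3329 = (32 + 529) - 3329 = 561 - 3329 = -2768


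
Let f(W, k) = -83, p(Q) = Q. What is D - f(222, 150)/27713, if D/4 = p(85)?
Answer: 9422503/27713 ≈ 340.00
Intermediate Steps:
D = 340 (D = 4*85 = 340)
D - f(222, 150)/27713 = 340 - (-83)/27713 = 340 - 1*(-83/27713) = 340 + 83/27713 = 9422503/27713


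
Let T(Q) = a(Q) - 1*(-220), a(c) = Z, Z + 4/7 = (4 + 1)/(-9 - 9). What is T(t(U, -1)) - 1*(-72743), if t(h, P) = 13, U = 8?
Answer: 9193231/126 ≈ 72962.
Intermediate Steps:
Z = -107/126 (Z = -4/7 + (4 + 1)/(-9 - 9) = -4/7 + 5/(-18) = -4/7 + 5*(-1/18) = -4/7 - 5/18 = -107/126 ≈ -0.84921)
a(c) = -107/126
T(Q) = 27613/126 (T(Q) = -107/126 - 1*(-220) = -107/126 + 220 = 27613/126)
T(t(U, -1)) - 1*(-72743) = 27613/126 - 1*(-72743) = 27613/126 + 72743 = 9193231/126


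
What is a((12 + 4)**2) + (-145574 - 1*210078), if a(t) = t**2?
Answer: -290116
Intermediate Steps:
a((12 + 4)**2) + (-145574 - 1*210078) = ((12 + 4)**2)**2 + (-145574 - 1*210078) = (16**2)**2 + (-145574 - 210078) = 256**2 - 355652 = 65536 - 355652 = -290116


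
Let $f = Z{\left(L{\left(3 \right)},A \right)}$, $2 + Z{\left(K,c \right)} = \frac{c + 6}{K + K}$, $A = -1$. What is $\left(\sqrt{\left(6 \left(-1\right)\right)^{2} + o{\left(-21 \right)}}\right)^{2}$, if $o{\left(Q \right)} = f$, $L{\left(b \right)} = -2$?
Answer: $\frac{131}{4} \approx 32.75$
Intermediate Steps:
$Z{\left(K,c \right)} = -2 + \frac{6 + c}{2 K}$ ($Z{\left(K,c \right)} = -2 + \frac{c + 6}{K + K} = -2 + \frac{6 + c}{2 K}$)
$f = - \frac{13}{4}$ ($f = \frac{6 - 1 - -8}{2 \left(-2\right)} = \frac{1}{2} \left(- \frac{1}{2}\right) \left(6 - 1 + 8\right) = \frac{1}{2} \left(- \frac{1}{2}\right) 13 = - \frac{13}{4} \approx -3.25$)
$o{\left(Q \right)} = - \frac{13}{4}$
$\left(\sqrt{\left(6 \left(-1\right)\right)^{2} + o{\left(-21 \right)}}\right)^{2} = \left(\sqrt{\left(6 \left(-1\right)\right)^{2} - \frac{13}{4}}\right)^{2} = \left(\sqrt{\left(-6\right)^{2} - \frac{13}{4}}\right)^{2} = \left(\sqrt{36 - \frac{13}{4}}\right)^{2} = \left(\sqrt{\frac{131}{4}}\right)^{2} = \left(\frac{\sqrt{131}}{2}\right)^{2} = \frac{131}{4}$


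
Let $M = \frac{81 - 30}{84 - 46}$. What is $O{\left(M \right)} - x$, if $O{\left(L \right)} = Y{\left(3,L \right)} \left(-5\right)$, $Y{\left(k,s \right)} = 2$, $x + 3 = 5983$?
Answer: $-5990$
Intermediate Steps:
$x = 5980$ ($x = -3 + 5983 = 5980$)
$M = \frac{51}{38} \approx 1.3421$
$O{\left(L \right)} = -10$ ($O{\left(L \right)} = 2 \left(-5\right) = -10$)
$O{\left(M \right)} - x = -10 - 5980 = -5990$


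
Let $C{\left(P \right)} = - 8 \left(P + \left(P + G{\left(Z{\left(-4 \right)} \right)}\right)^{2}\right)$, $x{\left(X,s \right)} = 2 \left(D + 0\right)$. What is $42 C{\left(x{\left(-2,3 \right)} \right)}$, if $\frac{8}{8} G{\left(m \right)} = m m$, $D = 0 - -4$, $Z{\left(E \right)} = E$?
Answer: $-196224$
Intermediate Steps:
$D = 4$ ($D = 0 + 4 = 4$)
$G{\left(m \right)} = m^{2}$ ($G{\left(m \right)} = m m = m^{2}$)
$x{\left(X,s \right)} = 8$ ($x{\left(X,s \right)} = 2 \left(4 + 0\right) = 2 \cdot 4 = 8$)
$C{\left(P \right)} = - 8 P - 8 \left(16 + P\right)^{2}$ ($C{\left(P \right)} = - 8 \left(P + \left(P + \left(-4\right)^{2}\right)^{2}\right) = - 8 \left(P + \left(P + 16\right)^{2}\right) = - 8 \left(P + \left(16 + P\right)^{2}\right) = - 8 P - 8 \left(16 + P\right)^{2}$)
$42 C{\left(x{\left(-2,3 \right)} \right)} = 42 \left(\left(-8\right) 8 - 8 \left(16 + 8\right)^{2}\right) = 42 \left(-64 - 8 \cdot 24^{2}\right) = 42 \left(-64 - 4608\right) = 42 \left(-4672\right) = -196224$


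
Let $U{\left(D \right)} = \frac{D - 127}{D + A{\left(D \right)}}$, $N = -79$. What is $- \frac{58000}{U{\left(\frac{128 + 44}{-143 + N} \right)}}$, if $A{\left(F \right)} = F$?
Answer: $- \frac{9976000}{14183} \approx -703.38$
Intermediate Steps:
$U{\left(D \right)} = \frac{-127 + D}{2 D}$ ($U{\left(D \right)} = \frac{D - 127}{D + D} = \frac{-127 + D}{2 D}$)
$- \frac{58000}{U{\left(\frac{128 + 44}{-143 + N} \right)}} = - \frac{58000}{\frac{1}{2} \frac{1}{\left(128 + 44\right) \frac{1}{-143 - 79}} \left(-127 + \frac{128 + 44}{-143 - 79}\right)} = - \frac{58000}{\frac{1}{2} \frac{1}{172 \frac{1}{-222}} \left(-127 + \frac{172}{-222}\right)} = - \frac{58000}{\frac{1}{2} \frac{1}{172 \left(- \frac{1}{222}\right)} \left(-127 + 172 \left(- \frac{1}{222}\right)\right)} = - \frac{58000}{\frac{1}{2} \frac{1}{- \frac{86}{111}} \left(-127 - \frac{86}{111}\right)} = - \frac{58000}{\frac{1}{2} \left(- \frac{111}{86}\right) \left(- \frac{14183}{111}\right)} = - \frac{58000}{\frac{14183}{172}} = \left(-58000\right) \frac{172}{14183} = - \frac{9976000}{14183}$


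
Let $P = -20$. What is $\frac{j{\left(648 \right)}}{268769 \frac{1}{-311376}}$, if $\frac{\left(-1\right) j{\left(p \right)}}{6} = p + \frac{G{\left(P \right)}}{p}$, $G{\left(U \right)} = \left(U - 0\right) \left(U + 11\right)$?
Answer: $\frac{1211148848}{268769} \approx 4506.3$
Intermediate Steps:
$G{\left(U \right)} = U \left(11 + U\right)$ ($G{\left(U \right)} = \left(U + 0\right) \left(11 + U\right) = U \left(11 + U\right)$)
$j{\left(p \right)} = - \frac{1080}{p} - 6 p$ ($j{\left(p \right)} = - 6 \left(p + \frac{\left(-20\right) \left(11 - 20\right)}{p}\right) = - 6 \left(p + \frac{\left(-20\right) \left(-9\right)}{p}\right) = - 6 \left(p + \frac{180}{p}\right) = - \frac{1080}{p} - 6 p$)
$\frac{j{\left(648 \right)}}{268769 \frac{1}{-311376}} = \frac{- \frac{1080}{648} - 3888}{268769 \frac{1}{-311376}} = \frac{\left(-1080\right) \frac{1}{648} - 3888}{268769 \left(- \frac{1}{311376}\right)} = \frac{- \frac{5}{3} - 3888}{- \frac{268769}{311376}} = \left(- \frac{11669}{3}\right) \left(- \frac{311376}{268769}\right) = \frac{1211148848}{268769}$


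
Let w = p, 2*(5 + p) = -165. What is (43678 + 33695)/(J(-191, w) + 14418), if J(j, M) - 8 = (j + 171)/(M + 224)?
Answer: 21122829/3938258 ≈ 5.3635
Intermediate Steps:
p = -175/2 (p = -5 + (½)*(-165) = -5 - 165/2 = -175/2 ≈ -87.500)
w = -175/2 ≈ -87.500
J(j, M) = 8 + (171 + j)/(224 + M) (J(j, M) = 8 + (j + 171)/(M + 224) = 8 + (171 + j)/(224 + M))
(43678 + 33695)/(J(-191, w) + 14418) = (43678 + 33695)/((1963 - 191 + 8*(-175/2))/(224 - 175/2) + 14418) = 77373/((1963 - 191 - 700)/(273/2) + 14418) = 77373/((2/273)*1072 + 14418) = 77373/(2144/273 + 14418) = 77373/(3938258/273) = 77373*(273/3938258) = 21122829/3938258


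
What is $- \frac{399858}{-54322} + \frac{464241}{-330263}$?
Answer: $\frac{53419901526}{8970273343} \approx 5.9552$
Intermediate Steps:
$- \frac{399858}{-54322} + \frac{464241}{-330263} = \left(-399858\right) \left(- \frac{1}{54322}\right) + 464241 \left(- \frac{1}{330263}\right) = \frac{199929}{27161} - \frac{464241}{330263} = \frac{53419901526}{8970273343}$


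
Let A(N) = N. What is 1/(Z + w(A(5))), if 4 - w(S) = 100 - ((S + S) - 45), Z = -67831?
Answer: -1/67962 ≈ -1.4714e-5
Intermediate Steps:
w(S) = -141 + 2*S (w(S) = 4 - (100 - ((S + S) - 45)) = 4 - (100 - (2*S - 45)) = 4 - (100 - (-45 + 2*S)) = 4 - (100 + (45 - 2*S)) = 4 - (145 - 2*S) = 4 + (-145 + 2*S) = -141 + 2*S)
1/(Z + w(A(5))) = 1/(-67831 + (-141 + 2*5)) = 1/(-67831 + (-141 + 10)) = 1/(-67831 - 131) = 1/(-67962) = -1/67962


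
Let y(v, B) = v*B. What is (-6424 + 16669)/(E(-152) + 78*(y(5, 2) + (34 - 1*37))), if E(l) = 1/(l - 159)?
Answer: 637239/33961 ≈ 18.764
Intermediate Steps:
y(v, B) = B*v
E(l) = 1/(-159 + l)
(-6424 + 16669)/(E(-152) + 78*(y(5, 2) + (34 - 1*37))) = (-6424 + 16669)/(1/(-159 - 152) + 78*(2*5 + (34 - 1*37))) = 10245/(1/(-311) + 78*(10 + (34 - 37))) = 10245/(-1/311 + 78*(10 - 3)) = 10245/(-1/311 + 78*7) = 10245/(-1/311 + 546) = 10245/(169805/311) = 10245*(311/169805) = 637239/33961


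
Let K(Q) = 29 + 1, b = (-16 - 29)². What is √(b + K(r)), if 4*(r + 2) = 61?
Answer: √2055 ≈ 45.332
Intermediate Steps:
b = 2025 (b = (-45)² = 2025)
r = 53/4 (r = -2 + (¼)*61 = -2 + 61/4 = 53/4 ≈ 13.250)
K(Q) = 30
√(b + K(r)) = √(2025 + 30) = √2055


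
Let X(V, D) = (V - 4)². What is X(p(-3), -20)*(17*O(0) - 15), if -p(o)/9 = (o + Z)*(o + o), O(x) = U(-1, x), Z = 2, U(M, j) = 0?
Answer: -50460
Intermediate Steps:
O(x) = 0
p(o) = -18*o*(2 + o) (p(o) = -9*(o + 2)*(o + o) = -9*(2 + o)*2*o = -18*o*(2 + o))
X(V, D) = (-4 + V)²
X(p(-3), -20)*(17*O(0) - 15) = (-4 - 18*(-3)*(2 - 3))²*(17*0 - 15) = (-4 - 18*(-3)*(-1))²*(0 - 15) = (-4 - 54)²*(-15) = (-58)²*(-15) = 3364*(-15) = -50460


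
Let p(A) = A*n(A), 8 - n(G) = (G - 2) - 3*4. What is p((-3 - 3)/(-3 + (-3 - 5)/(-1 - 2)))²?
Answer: 5184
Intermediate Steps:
n(G) = 22 - G (n(G) = 8 - ((G - 2) - 3*4) = 8 - ((-2 + G) - 12) = 8 - (-14 + G) = 8 + (14 - G) = 22 - G)
p(A) = A*(22 - A)
p((-3 - 3)/(-3 + (-3 - 5)/(-1 - 2)))² = (((-3 - 3)/(-3 + (-3 - 5)/(-1 - 2)))*(22 - (-3 - 3)/(-3 + (-3 - 5)/(-1 - 2))))² = ((-6/(-3 - 8/(-3)))*(22 - (-6)/(-3 - 8/(-3))))² = ((-6/(-3 - 8*(-⅓)))*(22 - (-6)/(-3 - 8*(-⅓))))² = ((-6/(-3 + 8/3))*(22 - (-6)/(-3 + 8/3)))² = ((-6/(-⅓))*(22 - (-6)/(-⅓)))² = ((-6*(-3))*(22 - (-6)*(-3)))² = (18*(22 - 1*18))² = (18*(22 - 18))² = (18*4)² = 72² = 5184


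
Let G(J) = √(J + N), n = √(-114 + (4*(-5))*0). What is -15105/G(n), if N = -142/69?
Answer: -15105*√69/√(-142 + 69*I*√114) ≈ -2916.5 + 3532.3*I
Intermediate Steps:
N = -142/69 (N = -142*1/69 = -142/69 ≈ -2.0580)
n = I*√114 (n = √(-114 - 20*0) = √(-114 + 0) = √(-114) = I*√114 ≈ 10.677*I)
G(J) = √(-142/69 + J) (G(J) = √(J - 142/69) = √(-142/69 + J))
-15105/G(n) = -15105*69/√(-9798 + 4761*(I*√114)) = -15105*69/√(-9798 + 4761*I*√114) = -1042245/√(-9798 + 4761*I*√114)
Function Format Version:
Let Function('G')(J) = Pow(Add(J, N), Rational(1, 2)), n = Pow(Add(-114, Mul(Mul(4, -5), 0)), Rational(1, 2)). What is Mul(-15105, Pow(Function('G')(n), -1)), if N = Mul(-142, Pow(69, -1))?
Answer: Mul(-15105, Pow(69, Rational(1, 2)), Pow(Add(-142, Mul(69, I, Pow(114, Rational(1, 2)))), Rational(-1, 2))) ≈ Add(-2916.5, Mul(3532.3, I))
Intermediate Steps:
N = Rational(-142, 69) (N = Mul(-142, Rational(1, 69)) = Rational(-142, 69) ≈ -2.0580)
n = Mul(I, Pow(114, Rational(1, 2))) (n = Pow(Add(-114, Mul(-20, 0)), Rational(1, 2)) = Pow(Add(-114, 0), Rational(1, 2)) = Pow(-114, Rational(1, 2)) = Mul(I, Pow(114, Rational(1, 2))) ≈ Mul(10.677, I))
Function('G')(J) = Pow(Add(Rational(-142, 69), J), Rational(1, 2)) (Function('G')(J) = Pow(Add(J, Rational(-142, 69)), Rational(1, 2)) = Pow(Add(Rational(-142, 69), J), Rational(1, 2)))
Mul(-15105, Pow(Function('G')(n), -1)) = Mul(-15105, Pow(Mul(Rational(1, 69), Pow(Add(-9798, Mul(4761, Mul(I, Pow(114, Rational(1, 2))))), Rational(1, 2))), -1)) = Mul(-15105, Pow(Mul(Rational(1, 69), Pow(Add(-9798, Mul(4761, I, Pow(114, Rational(1, 2)))), Rational(1, 2))), -1)) = Mul(-15105, Mul(69, Pow(Add(-9798, Mul(4761, I, Pow(114, Rational(1, 2)))), Rational(-1, 2)))) = Mul(-1042245, Pow(Add(-9798, Mul(4761, I, Pow(114, Rational(1, 2)))), Rational(-1, 2)))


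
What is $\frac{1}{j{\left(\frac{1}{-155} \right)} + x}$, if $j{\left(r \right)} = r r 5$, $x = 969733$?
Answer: $\frac{4805}{4659567066} \approx 1.0312 \cdot 10^{-6}$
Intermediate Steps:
$j{\left(r \right)} = 5 r^{2}$ ($j{\left(r \right)} = r^{2} \cdot 5 = 5 r^{2}$)
$\frac{1}{j{\left(\frac{1}{-155} \right)} + x} = \frac{1}{5 \left(\frac{1}{-155}\right)^{2} + 969733} = \frac{1}{5 \left(- \frac{1}{155}\right)^{2} + 969733} = \frac{1}{5 \cdot \frac{1}{24025} + 969733} = \frac{1}{\frac{1}{4805} + 969733} = \frac{1}{\frac{4659567066}{4805}} = \frac{4805}{4659567066}$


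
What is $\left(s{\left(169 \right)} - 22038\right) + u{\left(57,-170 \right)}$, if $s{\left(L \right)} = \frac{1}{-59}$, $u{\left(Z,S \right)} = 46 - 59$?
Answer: $- \frac{1301010}{59} \approx -22051.0$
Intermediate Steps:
$u{\left(Z,S \right)} = -13$
$s{\left(L \right)} = - \frac{1}{59}$
$\left(s{\left(169 \right)} - 22038\right) + u{\left(57,-170 \right)} = \left(- \frac{1}{59} - 22038\right) - 13 = - \frac{1300243}{59} - 13 = - \frac{1301010}{59}$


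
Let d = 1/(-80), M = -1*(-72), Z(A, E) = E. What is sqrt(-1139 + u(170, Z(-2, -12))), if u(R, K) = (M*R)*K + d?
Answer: I*sqrt(59207605)/20 ≈ 384.73*I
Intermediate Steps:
M = 72
d = -1/80 ≈ -0.012500
u(R, K) = -1/80 + 72*K*R (u(R, K) = (72*R)*K - 1/80 = 72*K*R - 1/80 = -1/80 + 72*K*R)
sqrt(-1139 + u(170, Z(-2, -12))) = sqrt(-1139 + (-1/80 + 72*(-12)*170)) = sqrt(-1139 + (-1/80 - 146880)) = sqrt(-1139 - 11750401/80) = sqrt(-11841521/80) = I*sqrt(59207605)/20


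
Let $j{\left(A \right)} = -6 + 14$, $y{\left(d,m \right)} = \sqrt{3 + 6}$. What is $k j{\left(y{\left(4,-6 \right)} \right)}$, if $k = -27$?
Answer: $-216$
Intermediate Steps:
$y{\left(d,m \right)} = 3$ ($y{\left(d,m \right)} = \sqrt{9} = 3$)
$j{\left(A \right)} = 8$
$k j{\left(y{\left(4,-6 \right)} \right)} = \left(-27\right) 8 = -216$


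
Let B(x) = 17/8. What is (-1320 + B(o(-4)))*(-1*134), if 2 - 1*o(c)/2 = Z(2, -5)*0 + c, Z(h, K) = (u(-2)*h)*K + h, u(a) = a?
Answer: 706381/4 ≈ 1.7660e+5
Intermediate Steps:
Z(h, K) = h - 2*K*h (Z(h, K) = (-2*h)*K + h = -2*K*h + h = h - 2*K*h)
o(c) = 4 - 2*c (o(c) = 4 - 2*((2*(1 - 2*(-5)))*0 + c) = 4 - 2*((2*(1 + 10))*0 + c) = 4 - 2*((2*11)*0 + c) = 4 - 2*(22*0 + c) = 4 - 2*(0 + c) = 4 - 2*c)
B(x) = 17/8 (B(x) = 17*(⅛) = 17/8)
(-1320 + B(o(-4)))*(-1*134) = (-1320 + 17/8)*(-1*134) = -10543/8*(-134) = 706381/4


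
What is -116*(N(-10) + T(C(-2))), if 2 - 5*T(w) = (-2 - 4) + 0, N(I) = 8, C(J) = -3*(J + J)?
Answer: -5568/5 ≈ -1113.6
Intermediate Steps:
C(J) = -6*J
T(w) = 8/5 (T(w) = ⅖ - ((-2 - 4) + 0)/5 = ⅖ - (-6 + 0)/5 = ⅖ - ⅕*(-6) = ⅖ + 6/5 = 8/5)
-116*(N(-10) + T(C(-2))) = -116*(8 + 8/5) = -116*48/5 = -5568/5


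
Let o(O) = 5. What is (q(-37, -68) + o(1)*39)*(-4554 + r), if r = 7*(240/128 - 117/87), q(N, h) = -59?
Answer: -17946339/29 ≈ -6.1884e+5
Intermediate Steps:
r = 861/232 (r = 7*(240*(1/128) - 117*1/87) = 7*(15/8 - 39/29) = 7*(123/232) = 861/232 ≈ 3.7112)
(q(-37, -68) + o(1)*39)*(-4554 + r) = (-59 + 5*39)*(-4554 + 861/232) = (-59 + 195)*(-1055667/232) = 136*(-1055667/232) = -17946339/29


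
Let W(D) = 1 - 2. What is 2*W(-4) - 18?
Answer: -20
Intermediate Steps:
W(D) = -1
2*W(-4) - 18 = 2*(-1) - 18 = -2 - 18 = -20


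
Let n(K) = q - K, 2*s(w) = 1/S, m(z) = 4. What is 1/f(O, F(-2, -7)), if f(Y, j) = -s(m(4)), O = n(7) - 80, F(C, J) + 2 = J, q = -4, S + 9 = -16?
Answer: 50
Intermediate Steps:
S = -25 (S = -9 - 16 = -25)
F(C, J) = -2 + J
s(w) = -1/50 (s(w) = (½)/(-25) = (½)*(-1/25) = -1/50)
n(K) = -4 - K
O = -91 (O = (-4 - 1*7) - 80 = (-4 - 7) - 80 = -11 - 80 = -91)
f(Y, j) = 1/50 (f(Y, j) = -1*(-1/50) = 1/50)
1/f(O, F(-2, -7)) = 1/(1/50) = 50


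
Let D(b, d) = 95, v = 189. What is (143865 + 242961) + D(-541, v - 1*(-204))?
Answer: 386921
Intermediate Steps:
(143865 + 242961) + D(-541, v - 1*(-204)) = (143865 + 242961) + 95 = 386826 + 95 = 386921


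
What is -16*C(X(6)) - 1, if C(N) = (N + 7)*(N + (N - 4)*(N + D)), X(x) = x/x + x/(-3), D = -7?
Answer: -3745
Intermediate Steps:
X(x) = 1 - x/3 (X(x) = 1 + x*(-⅓) = 1 - x/3)
C(N) = (7 + N)*(N + (-7 + N)*(-4 + N)) (C(N) = (N + 7)*(N + (N - 4)*(N - 7)) = (7 + N)*(N + (-4 + N)*(-7 + N)) = (7 + N)*(N + (-7 + N)*(-4 + N)))
-16*C(X(6)) - 1 = -16*(196 + (1 - ⅓*6)³ - 42*(1 - ⅓*6) - 3*(1 - ⅓*6)²) - 1 = -16*(196 + (1 - 2)³ - 42*(1 - 2) - 3*(1 - 2)²) - 1 = -16*(196 + (-1)³ - 42*(-1) - 3*(-1)²) - 1 = -16*(196 - 1 + 42 - 3*1) - 1 = -16*(196 - 1 + 42 - 3) - 1 = -16*234 - 1 = -3744 - 1 = -3745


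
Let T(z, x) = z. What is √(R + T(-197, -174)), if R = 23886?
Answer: √23689 ≈ 153.91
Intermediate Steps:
√(R + T(-197, -174)) = √(23886 - 197) = √23689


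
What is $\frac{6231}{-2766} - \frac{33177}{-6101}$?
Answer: $\frac{17917417}{5625122} \approx 3.1852$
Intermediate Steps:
$\frac{6231}{-2766} - \frac{33177}{-6101} = 6231 \left(- \frac{1}{2766}\right) - - \frac{33177}{6101} = - \frac{2077}{922} + \frac{33177}{6101} = \frac{17917417}{5625122}$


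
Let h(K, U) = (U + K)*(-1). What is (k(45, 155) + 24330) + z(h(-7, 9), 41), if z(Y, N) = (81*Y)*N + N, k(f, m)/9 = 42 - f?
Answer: 17702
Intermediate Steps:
h(K, U) = -K - U (h(K, U) = (K + U)*(-1) = -K - U)
k(f, m) = 378 - 9*f (k(f, m) = 9*(42 - f) = 378 - 9*f)
z(Y, N) = N + 81*N*Y (z(Y, N) = 81*N*Y + N = N + 81*N*Y)
(k(45, 155) + 24330) + z(h(-7, 9), 41) = ((378 - 9*45) + 24330) + 41*(1 + 81*(-1*(-7) - 1*9)) = ((378 - 405) + 24330) + 41*(1 + 81*(7 - 9)) = (-27 + 24330) + 41*(1 + 81*(-2)) = 24303 + 41*(1 - 162) = 24303 + 41*(-161) = 24303 - 6601 = 17702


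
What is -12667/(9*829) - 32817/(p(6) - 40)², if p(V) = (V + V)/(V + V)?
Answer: -29346016/1260909 ≈ -23.274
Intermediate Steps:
p(V) = 1 (p(V) = (2*V)/((2*V)) = (2*V)*(1/(2*V)) = 1)
-12667/(9*829) - 32817/(p(6) - 40)² = -12667/(9*829) - 32817/(1 - 40)² = -12667/7461 - 32817/((-39)²) = -12667*1/7461 - 32817/1521 = -12667/7461 - 32817*1/1521 = -12667/7461 - 10939/507 = -29346016/1260909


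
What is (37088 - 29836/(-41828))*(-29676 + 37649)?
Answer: 3092221809775/10457 ≈ 2.9571e+8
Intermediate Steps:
(37088 - 29836/(-41828))*(-29676 + 37649) = (37088 - 29836*(-1/41828))*7973 = (37088 + 7459/10457)*7973 = (387836675/10457)*7973 = 3092221809775/10457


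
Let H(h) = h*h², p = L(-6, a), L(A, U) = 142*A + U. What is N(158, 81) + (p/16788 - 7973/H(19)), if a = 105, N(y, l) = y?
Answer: 6018183513/38382964 ≈ 156.79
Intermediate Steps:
L(A, U) = U + 142*A
p = -747 (p = 105 + 142*(-6) = 105 - 852 = -747)
H(h) = h³
N(158, 81) + (p/16788 - 7973/H(19)) = 158 + (-747/16788 - 7973/(19³)) = 158 + (-747*1/16788 - 7973/6859) = 158 + (-249/5596 - 7973*1/6859) = 158 + (-249/5596 - 7973/6859) = 158 - 46324799/38382964 = 6018183513/38382964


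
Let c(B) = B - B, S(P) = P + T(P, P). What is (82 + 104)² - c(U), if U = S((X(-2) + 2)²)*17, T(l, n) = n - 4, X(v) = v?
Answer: 34596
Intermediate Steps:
T(l, n) = -4 + n
S(P) = -4 + 2*P (S(P) = P + (-4 + P) = -4 + 2*P)
U = -68 (U = (-4 + 2*(-2 + 2)²)*17 = (-4 + 2*0²)*17 = (-4 + 2*0)*17 = (-4 + 0)*17 = -4*17 = -68)
c(B) = 0
(82 + 104)² - c(U) = (82 + 104)² - 1*0 = 186² + 0 = 34596 + 0 = 34596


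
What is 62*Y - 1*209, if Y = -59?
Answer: -3867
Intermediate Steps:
62*Y - 1*209 = 62*(-59) - 1*209 = -3658 - 209 = -3867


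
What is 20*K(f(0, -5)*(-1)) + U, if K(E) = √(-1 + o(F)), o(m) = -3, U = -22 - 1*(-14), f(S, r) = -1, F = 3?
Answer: -8 + 40*I ≈ -8.0 + 40.0*I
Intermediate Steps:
U = -8 (U = -22 + 14 = -8)
K(E) = 2*I (K(E) = √(-1 - 3) = √(-4) = 2*I)
20*K(f(0, -5)*(-1)) + U = 20*(2*I) - 8 = 40*I - 8 = -8 + 40*I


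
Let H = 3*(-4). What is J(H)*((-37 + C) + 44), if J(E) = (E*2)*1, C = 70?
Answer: -1848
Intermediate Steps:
H = -12
J(E) = 2*E (J(E) = (2*E)*1 = 2*E)
J(H)*((-37 + C) + 44) = (2*(-12))*((-37 + 70) + 44) = -24*(33 + 44) = -24*77 = -1848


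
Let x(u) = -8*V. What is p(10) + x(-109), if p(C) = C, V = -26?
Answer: 218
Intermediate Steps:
x(u) = 208 (x(u) = -8*(-26) = 208)
p(10) + x(-109) = 10 + 208 = 218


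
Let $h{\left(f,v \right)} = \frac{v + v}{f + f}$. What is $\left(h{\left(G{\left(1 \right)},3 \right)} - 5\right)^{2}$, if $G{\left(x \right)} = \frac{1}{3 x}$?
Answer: $16$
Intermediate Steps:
$G{\left(x \right)} = \frac{1}{3 x}$
$h{\left(f,v \right)} = \frac{v}{f}$ ($h{\left(f,v \right)} = \frac{2 v}{2 f} = 2 v \frac{1}{2 f} = \frac{v}{f}$)
$\left(h{\left(G{\left(1 \right)},3 \right)} - 5\right)^{2} = \left(\frac{3}{\frac{1}{3} \cdot 1^{-1}} - 5\right)^{2} = \left(\frac{3}{\frac{1}{3} \cdot 1} - 5\right)^{2} = \left(3 \frac{1}{\frac{1}{3}} - 5\right)^{2} = \left(3 \cdot 3 - 5\right)^{2} = \left(9 - 5\right)^{2} = 4^{2} = 16$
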